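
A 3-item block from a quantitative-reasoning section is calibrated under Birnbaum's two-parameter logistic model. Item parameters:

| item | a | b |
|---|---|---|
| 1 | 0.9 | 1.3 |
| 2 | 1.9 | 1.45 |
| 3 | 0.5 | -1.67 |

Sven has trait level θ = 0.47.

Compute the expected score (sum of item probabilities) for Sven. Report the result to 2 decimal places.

1.20

P(θ) = 1 / (1 + exp(−a(θ − b)))
P_1 = 1/(1+e^{0.7470}) = 0.3215
P_2 = 1/(1+e^{1.8620}) = 0.1345
P_3 = 1/(1+e^{-1.0700}) = 0.7446
E[score] = 0.3215 + 0.1345 + 0.7446 = 1.2005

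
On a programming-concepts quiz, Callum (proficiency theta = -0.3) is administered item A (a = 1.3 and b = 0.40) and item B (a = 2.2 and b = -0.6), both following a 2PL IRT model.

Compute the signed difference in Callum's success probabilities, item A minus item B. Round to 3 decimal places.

-0.372

P(theta) = 1 / (1 + exp(−a(theta − b)))
P_A = 0.2870
P_B = 0.6593
P_A − P_B = -0.3723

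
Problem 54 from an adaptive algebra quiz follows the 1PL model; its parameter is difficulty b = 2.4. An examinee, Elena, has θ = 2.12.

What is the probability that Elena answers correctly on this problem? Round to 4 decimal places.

0.4305

P(θ) = 1 / (1 + exp(−(θ − b)))
Exponent: (2.12 − 2.4) = -0.2800
1/(1 + e^{0.2800}) = 0.4305
P = 0.4305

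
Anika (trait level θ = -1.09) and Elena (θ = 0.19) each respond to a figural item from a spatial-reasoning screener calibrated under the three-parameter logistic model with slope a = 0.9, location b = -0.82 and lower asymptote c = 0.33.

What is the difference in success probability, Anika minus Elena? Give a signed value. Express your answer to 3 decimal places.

-0.183

P(θ) = c + (1 − c) · 1 / (1 + exp(−a(θ − b)))
P(Anika) = 0.6245  [exponent -0.2430]
P(Elena) = 0.8076  [exponent 0.9090]
Difference = 0.6245 − 0.8076 = -0.1831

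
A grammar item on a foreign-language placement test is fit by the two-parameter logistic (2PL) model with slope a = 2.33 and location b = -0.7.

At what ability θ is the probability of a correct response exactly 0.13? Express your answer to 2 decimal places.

-1.52

P(θ) = 1 / (1 + exp(−a(θ − b)))
logit = ln(0.1300/0.8700) = -1.9010
θ = b + logit/(a) = -0.7 + (-1.9010)/2.3300 = -1.5159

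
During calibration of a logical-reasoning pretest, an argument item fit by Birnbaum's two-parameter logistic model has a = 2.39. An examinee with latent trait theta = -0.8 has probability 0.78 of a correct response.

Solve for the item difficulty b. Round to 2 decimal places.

P(theta) = 1 / (1 + exp(−a(theta − b)))
logit(0.78) = ln(0.78/0.22) = 1.2657
b = theta − logit/(a) = -0.8 − 1.2657/2.3900 = -1.3296

-1.33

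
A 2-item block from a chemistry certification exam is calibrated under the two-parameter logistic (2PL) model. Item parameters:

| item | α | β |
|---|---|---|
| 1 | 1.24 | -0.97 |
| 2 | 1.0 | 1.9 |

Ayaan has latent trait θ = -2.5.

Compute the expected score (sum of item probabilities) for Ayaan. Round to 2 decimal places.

P(θ) = 1 / (1 + exp(−α(θ − β)))
P_1 = 1/(1+e^{1.8972}) = 0.1304
P_2 = 1/(1+e^{4.4000}) = 0.0121
E[score] = 0.1304 + 0.0121 = 0.1426

0.14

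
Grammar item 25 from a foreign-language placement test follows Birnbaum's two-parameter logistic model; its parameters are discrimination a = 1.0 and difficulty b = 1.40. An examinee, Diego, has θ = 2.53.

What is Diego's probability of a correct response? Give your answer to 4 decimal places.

0.7558

P(θ) = 1 / (1 + exp(−a(θ − b)))
Exponent: 1.0 × (2.53 − 1.40) = 1.1300
1/(1 + e^{-1.1300}) = 0.7558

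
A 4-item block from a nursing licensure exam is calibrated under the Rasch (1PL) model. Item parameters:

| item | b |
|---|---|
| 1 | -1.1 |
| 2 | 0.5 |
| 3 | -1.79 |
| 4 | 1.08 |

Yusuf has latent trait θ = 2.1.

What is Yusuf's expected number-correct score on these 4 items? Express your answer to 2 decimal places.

3.51

P(θ) = 1 / (1 + exp(−(θ − b)))
P_1 = 1/(1+e^{-3.2000}) = 0.9608
P_2 = 1/(1+e^{-1.6000}) = 0.8320
P_3 = 1/(1+e^{-3.8900}) = 0.9800
P_4 = 1/(1+e^{-1.0200}) = 0.7350
E[score] = 0.9608 + 0.8320 + 0.9800 + 0.7350 = 3.5078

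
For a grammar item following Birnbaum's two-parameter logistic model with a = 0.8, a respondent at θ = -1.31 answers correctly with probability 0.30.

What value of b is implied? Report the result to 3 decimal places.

-0.251

P(θ) = 1 / (1 + exp(−a(θ − b)))
logit(0.30) = ln(0.30/0.70) = -0.8473
b = θ − logit/(a) = -1.31 − (-0.8473)/0.8000 = -0.2509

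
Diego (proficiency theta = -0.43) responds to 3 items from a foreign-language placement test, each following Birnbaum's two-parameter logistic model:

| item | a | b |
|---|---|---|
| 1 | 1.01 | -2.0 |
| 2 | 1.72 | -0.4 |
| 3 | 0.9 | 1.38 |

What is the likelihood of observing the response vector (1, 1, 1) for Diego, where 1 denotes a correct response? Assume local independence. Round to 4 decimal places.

0.0663

P(theta) = 1 / (1 + exp(−a(theta − b)))
P_1 = 1/(1+e^{-1.5857}) = 0.8300
P_2 = 1/(1+e^{0.0516}) = 0.4871
P_3 = 1/(1+e^{1.6290}) = 0.1640
L = P_1 × P_2 × P_3 = 0.8300 × 0.4871 × 0.1640 = 0.06629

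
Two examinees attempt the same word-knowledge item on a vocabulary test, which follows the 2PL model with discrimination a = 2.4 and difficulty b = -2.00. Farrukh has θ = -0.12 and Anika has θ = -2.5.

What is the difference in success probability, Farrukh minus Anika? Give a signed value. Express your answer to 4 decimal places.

0.7577

P(θ) = 1 / (1 + exp(−a(θ − b)))
P(Farrukh) = 0.9891  [exponent 4.5120]
P(Anika) = 0.2315  [exponent -1.2000]
Difference = 0.9891 − 0.2315 = 0.7577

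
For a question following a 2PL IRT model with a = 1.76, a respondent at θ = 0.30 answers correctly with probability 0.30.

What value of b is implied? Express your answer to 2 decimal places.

0.78

P(θ) = 1 / (1 + exp(−a(θ − b)))
logit(0.30) = ln(0.30/0.70) = -0.8473
b = θ − logit/(a) = 0.30 − (-0.8473)/1.7600 = 0.7814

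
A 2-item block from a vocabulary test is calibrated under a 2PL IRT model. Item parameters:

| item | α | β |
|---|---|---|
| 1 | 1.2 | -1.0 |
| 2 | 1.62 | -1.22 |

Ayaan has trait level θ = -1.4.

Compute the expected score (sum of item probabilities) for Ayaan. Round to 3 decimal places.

0.810

P(θ) = 1 / (1 + exp(−α(θ − β)))
P_1 = 1/(1+e^{0.4800}) = 0.3823
P_2 = 1/(1+e^{0.2916}) = 0.4276
E[score] = 0.3823 + 0.4276 = 0.8099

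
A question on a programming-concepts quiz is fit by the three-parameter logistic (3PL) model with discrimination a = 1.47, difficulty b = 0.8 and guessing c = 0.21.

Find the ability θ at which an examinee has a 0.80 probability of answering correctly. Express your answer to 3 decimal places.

P(θ) = c + (1 − c) · 1 / (1 + exp(−a(θ − b)))
Remove guessing floor: (0.80 − 0.21)/(1 − 0.21) = 0.7468
logit = ln(0.7468/0.2532) = 1.0818
θ = b + logit/(a) = 0.8 + 1.0818/1.4700 = 1.5359

1.536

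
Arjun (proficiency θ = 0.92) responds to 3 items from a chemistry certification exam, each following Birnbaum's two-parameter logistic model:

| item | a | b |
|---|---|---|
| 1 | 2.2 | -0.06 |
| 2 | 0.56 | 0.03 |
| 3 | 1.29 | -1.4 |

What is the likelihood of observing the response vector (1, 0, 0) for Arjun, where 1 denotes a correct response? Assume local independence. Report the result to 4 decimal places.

P(θ) = 1 / (1 + exp(−a(θ − b)))
P_1 = 1/(1+e^{-2.1560}) = 0.8962
P_2 = 1/(1+e^{-0.4984}) = 0.6221
P_3 = 1/(1+e^{-2.9928}) = 0.9522
L = P_1 × (1−P_2) × (1−P_3) = 0.8962 × 0.3779 × 0.0478 = 0.01617

0.0162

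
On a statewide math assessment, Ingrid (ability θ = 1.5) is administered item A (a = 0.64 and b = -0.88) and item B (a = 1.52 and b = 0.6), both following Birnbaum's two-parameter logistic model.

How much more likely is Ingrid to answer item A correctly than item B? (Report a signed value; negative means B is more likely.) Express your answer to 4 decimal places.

0.0240

P(θ) = 1 / (1 + exp(−a(θ − b)))
P_A = 0.8210
P_B = 0.7971
P_A − P_B = 0.0240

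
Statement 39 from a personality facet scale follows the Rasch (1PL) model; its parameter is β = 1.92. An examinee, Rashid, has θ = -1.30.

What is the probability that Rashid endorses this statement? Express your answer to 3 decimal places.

0.038

P(θ) = 1 / (1 + exp(−(θ − β)))
Exponent: (-1.30 − 1.92) = -3.2200
1/(1 + e^{3.2200}) = 0.0384
P = 0.0384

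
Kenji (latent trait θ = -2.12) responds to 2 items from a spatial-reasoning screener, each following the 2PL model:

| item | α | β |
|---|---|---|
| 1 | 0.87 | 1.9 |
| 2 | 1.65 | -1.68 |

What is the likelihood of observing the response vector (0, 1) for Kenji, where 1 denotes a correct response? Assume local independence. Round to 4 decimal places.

P(θ) = 1 / (1 + exp(−α(θ − β)))
P_1 = 1/(1+e^{3.4974}) = 0.0294
P_2 = 1/(1+e^{0.7260}) = 0.3261
L = (1−P_1) × P_2 = 0.9706 × 0.3261 = 0.31649

0.3165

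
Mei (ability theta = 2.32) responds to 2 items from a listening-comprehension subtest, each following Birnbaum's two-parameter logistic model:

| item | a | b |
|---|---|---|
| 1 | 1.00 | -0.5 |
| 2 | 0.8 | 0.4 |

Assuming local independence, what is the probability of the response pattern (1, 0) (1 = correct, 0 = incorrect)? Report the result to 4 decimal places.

P(theta) = 1 / (1 + exp(−a(theta − b)))
P_1 = 1/(1+e^{-2.8200}) = 0.9437
P_2 = 1/(1+e^{-1.5360}) = 0.8229
L = P_1 × (1−P_2) = 0.9437 × 0.1771 = 0.16715

0.1672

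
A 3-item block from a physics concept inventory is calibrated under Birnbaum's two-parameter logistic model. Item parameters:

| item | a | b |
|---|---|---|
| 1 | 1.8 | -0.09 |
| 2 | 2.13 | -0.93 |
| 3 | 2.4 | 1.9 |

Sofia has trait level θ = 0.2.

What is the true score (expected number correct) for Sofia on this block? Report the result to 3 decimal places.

1.562

P(θ) = 1 / (1 + exp(−a(θ − b)))
P_1 = 1/(1+e^{-0.5220}) = 0.6276
P_2 = 1/(1+e^{-2.4069}) = 0.9174
P_3 = 1/(1+e^{4.0800}) = 0.0166
E[score] = 0.6276 + 0.9174 + 0.0166 = 1.5616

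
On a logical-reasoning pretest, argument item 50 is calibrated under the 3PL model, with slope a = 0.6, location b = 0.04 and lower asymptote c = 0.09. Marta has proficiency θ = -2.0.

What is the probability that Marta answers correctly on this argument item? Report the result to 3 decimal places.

P(θ) = c + (1 − c) · 1 / (1 + exp(−a(θ − b)))
Exponent: 0.6 × (-2.0 − 0.04) = -1.2240
1/(1 + e^{1.2240}) = 0.2272
P = 0.09 + 0.91 × 0.2272 = 0.2968

0.297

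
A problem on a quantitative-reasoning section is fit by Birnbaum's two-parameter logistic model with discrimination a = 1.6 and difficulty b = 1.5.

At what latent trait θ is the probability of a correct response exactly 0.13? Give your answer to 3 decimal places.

P(θ) = 1 / (1 + exp(−a(θ − b)))
logit = ln(0.1300/0.8700) = -1.9010
θ = b + logit/(a) = 1.5 + (-1.9010)/1.6000 = 0.3119

0.312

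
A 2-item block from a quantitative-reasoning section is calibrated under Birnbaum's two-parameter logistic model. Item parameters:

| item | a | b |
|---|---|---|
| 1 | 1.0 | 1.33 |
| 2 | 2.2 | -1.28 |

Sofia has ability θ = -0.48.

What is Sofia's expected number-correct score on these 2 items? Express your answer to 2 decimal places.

P(θ) = 1 / (1 + exp(−a(θ − b)))
P_1 = 1/(1+e^{1.8100}) = 0.1406
P_2 = 1/(1+e^{-1.7600}) = 0.8532
E[score] = 0.1406 + 0.8532 = 0.9938

0.99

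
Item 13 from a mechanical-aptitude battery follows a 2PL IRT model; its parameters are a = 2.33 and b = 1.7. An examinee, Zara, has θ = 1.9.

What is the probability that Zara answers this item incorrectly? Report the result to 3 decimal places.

0.386

P(θ) = 1 / (1 + exp(−a(θ − b)))
Exponent: 2.33 × (1.9 − 1.7) = 0.4660
1/(1 + e^{-0.4660}) = 0.6144
P(incorrect) = 1 − 0.6144 = 0.3856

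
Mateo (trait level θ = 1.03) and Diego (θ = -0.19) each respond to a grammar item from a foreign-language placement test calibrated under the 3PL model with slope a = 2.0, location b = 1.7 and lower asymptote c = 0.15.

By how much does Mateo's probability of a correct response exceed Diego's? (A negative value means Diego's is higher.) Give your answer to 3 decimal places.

0.157

P(θ) = c + (1 − c) · 1 / (1 + exp(−a(θ − b)))
P(Mateo) = 0.3264  [exponent -1.3400]
P(Diego) = 0.1690  [exponent -3.7800]
Difference = 0.3264 − 0.1690 = 0.1574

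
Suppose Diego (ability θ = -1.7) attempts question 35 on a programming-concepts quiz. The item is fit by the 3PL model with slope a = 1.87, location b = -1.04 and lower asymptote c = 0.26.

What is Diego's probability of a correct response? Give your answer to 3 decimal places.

P(θ) = c + (1 − c) · 1 / (1 + exp(−a(θ − b)))
Exponent: 1.87 × (-1.7 − (-1.04)) = -1.2342
1/(1 + e^{1.2342}) = 0.2254
P = 0.26 + 0.74 × 0.2254 = 0.4268

0.427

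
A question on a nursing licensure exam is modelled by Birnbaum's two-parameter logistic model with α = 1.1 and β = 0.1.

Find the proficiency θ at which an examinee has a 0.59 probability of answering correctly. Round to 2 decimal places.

P(θ) = 1 / (1 + exp(−α(θ − β)))
logit = ln(0.5900/0.4100) = 0.3640
θ = β + logit/(α) = 0.1 + 0.3640/1.1000 = 0.4309

0.43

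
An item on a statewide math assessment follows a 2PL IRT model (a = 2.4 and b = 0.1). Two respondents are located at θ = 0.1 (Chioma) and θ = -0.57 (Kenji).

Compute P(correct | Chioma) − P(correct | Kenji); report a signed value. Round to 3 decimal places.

0.333

P(θ) = 1 / (1 + exp(−a(θ − b)))
P(Chioma) = 0.5000  [exponent 0.0000]
P(Kenji) = 0.1669  [exponent -1.6080]
Difference = 0.5000 − 0.1669 = 0.3331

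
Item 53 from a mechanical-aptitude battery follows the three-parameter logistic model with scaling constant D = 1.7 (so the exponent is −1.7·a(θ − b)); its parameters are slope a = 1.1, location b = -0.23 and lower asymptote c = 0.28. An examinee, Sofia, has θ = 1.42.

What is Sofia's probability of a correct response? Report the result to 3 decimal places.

0.969

P(θ) = c + (1 − c) · 1 / (1 + exp(−D·a(θ − b)))
Exponent: 1.7 × 1.1 × (1.42 − (-0.23)) = 3.0855
1/(1 + e^{-3.0855}) = 0.9563
P = 0.28 + 0.72 × 0.9563 = 0.9685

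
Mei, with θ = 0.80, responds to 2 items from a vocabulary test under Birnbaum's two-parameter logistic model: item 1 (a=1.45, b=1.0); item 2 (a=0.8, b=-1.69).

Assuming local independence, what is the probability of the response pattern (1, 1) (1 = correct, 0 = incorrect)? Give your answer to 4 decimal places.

P(θ) = 1 / (1 + exp(−a(θ − b)))
P_1 = 1/(1+e^{0.2900}) = 0.4280
P_2 = 1/(1+e^{-1.9920}) = 0.8800
L = P_1 × P_2 = 0.4280 × 0.8800 = 0.37662

0.3766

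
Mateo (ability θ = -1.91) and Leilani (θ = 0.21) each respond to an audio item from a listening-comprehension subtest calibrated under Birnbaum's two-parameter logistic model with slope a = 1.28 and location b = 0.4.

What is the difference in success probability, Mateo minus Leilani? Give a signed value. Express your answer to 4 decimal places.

P(θ) = 1 / (1 + exp(−a(θ − b)))
P(Mateo) = 0.0494  [exponent -2.9568]
P(Leilani) = 0.4395  [exponent -0.2432]
Difference = 0.0494 − 0.4395 = -0.3901

-0.3901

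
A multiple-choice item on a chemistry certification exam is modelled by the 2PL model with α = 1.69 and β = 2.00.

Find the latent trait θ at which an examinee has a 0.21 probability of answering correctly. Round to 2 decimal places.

1.22

P(θ) = 1 / (1 + exp(−α(θ − β)))
logit = ln(0.2100/0.7900) = -1.3249
θ = β + logit/(α) = 2.00 + (-1.3249)/1.6900 = 1.2160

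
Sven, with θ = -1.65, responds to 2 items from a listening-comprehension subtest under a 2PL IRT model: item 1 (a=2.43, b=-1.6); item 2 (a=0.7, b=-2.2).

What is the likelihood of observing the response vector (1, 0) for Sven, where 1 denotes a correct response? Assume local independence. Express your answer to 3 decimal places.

0.190

P(θ) = 1 / (1 + exp(−a(θ − b)))
P_1 = 1/(1+e^{0.1215}) = 0.4697
P_2 = 1/(1+e^{-0.3850}) = 0.5951
L = P_1 × (1−P_2) = 0.4697 × 0.4049 = 0.19018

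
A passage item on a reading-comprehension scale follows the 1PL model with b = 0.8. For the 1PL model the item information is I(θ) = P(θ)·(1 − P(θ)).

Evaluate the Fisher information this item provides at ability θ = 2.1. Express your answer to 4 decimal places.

P = 1/(1+e^{-1.3000}) = 0.7858
P(1−P) = 0.7858 × 0.2142 = 0.1683
I = P(1−P) = 0.16830

0.1683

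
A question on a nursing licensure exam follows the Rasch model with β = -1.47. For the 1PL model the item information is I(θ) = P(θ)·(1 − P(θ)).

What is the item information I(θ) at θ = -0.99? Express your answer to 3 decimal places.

0.236

P = 1/(1+e^{-0.4800}) = 0.6177
P(1−P) = 0.6177 × 0.3823 = 0.2361
I = P(1−P) = 0.23614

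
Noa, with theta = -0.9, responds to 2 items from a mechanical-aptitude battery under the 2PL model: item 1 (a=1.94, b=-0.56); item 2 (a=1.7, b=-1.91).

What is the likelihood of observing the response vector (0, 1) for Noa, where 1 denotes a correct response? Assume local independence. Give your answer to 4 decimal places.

P(theta) = 1 / (1 + exp(−a(theta − b)))
P_1 = 1/(1+e^{0.6596}) = 0.3408
P_2 = 1/(1+e^{-1.7170}) = 0.8477
L = (1−P_1) × P_2 = 0.6592 × 0.8477 = 0.55881

0.5588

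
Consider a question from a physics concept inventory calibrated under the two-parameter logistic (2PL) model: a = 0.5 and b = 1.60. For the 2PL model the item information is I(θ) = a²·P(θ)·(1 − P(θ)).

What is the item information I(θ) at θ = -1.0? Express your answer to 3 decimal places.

P = 1/(1+e^{1.3000}) = 0.2142
P(1−P) = 0.2142 × 0.7858 = 0.1683
I = a² × P(1−P) = 0.5² × 0.1683 = 0.04207

0.042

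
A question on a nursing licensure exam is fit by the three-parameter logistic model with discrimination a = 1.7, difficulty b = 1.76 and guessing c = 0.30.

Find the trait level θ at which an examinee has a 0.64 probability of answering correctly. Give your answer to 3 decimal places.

P(θ) = c + (1 − c) · 1 / (1 + exp(−a(θ − b)))
Remove guessing floor: (0.64 − 0.30)/(1 − 0.30) = 0.4857
logit = ln(0.4857/0.5143) = -0.0572
θ = b + logit/(a) = 1.76 + (-0.0572)/1.7000 = 1.7264

1.726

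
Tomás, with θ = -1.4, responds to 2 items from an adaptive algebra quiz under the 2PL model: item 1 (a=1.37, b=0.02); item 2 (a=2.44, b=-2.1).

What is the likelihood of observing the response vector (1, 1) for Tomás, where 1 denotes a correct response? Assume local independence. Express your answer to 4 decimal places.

P(θ) = 1 / (1 + exp(−a(θ − b)))
P_1 = 1/(1+e^{1.9454}) = 0.1251
P_2 = 1/(1+e^{-1.7080}) = 0.8466
L = P_1 × P_2 = 0.1251 × 0.8466 = 0.10587

0.1059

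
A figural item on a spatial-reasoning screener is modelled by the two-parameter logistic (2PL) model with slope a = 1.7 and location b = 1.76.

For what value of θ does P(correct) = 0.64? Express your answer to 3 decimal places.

P(θ) = 1 / (1 + exp(−a(θ − b)))
logit = ln(0.6400/0.3600) = 0.5754
θ = b + logit/(a) = 1.76 + 0.5754/1.7000 = 2.0984

2.098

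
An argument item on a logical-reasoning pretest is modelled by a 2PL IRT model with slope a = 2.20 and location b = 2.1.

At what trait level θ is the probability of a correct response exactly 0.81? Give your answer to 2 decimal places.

2.76

P(θ) = 1 / (1 + exp(−a(θ − b)))
logit = ln(0.8100/0.1900) = 1.4500
θ = b + logit/(a) = 2.1 + 1.4500/2.2000 = 2.7591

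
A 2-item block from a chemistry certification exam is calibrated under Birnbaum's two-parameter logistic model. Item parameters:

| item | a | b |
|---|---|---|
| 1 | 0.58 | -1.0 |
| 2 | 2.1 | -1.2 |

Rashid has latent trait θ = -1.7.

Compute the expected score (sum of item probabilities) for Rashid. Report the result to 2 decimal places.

0.66

P(θ) = 1 / (1 + exp(−a(θ − b)))
P_1 = 1/(1+e^{0.4060}) = 0.3999
P_2 = 1/(1+e^{1.0500}) = 0.2592
E[score] = 0.3999 + 0.2592 = 0.6591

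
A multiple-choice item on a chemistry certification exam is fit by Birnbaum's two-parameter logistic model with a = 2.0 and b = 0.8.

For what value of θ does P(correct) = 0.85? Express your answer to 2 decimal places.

1.67

P(θ) = 1 / (1 + exp(−a(θ − b)))
logit = ln(0.8500/0.1500) = 1.7346
θ = b + logit/(a) = 0.8 + 1.7346/2.0000 = 1.6673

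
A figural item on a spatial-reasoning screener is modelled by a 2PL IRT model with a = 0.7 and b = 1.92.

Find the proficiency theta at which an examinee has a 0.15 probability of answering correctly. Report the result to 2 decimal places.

P(theta) = 1 / (1 + exp(−a(theta − b)))
logit = ln(0.1500/0.8500) = -1.7346
theta = b + logit/(a) = 1.92 + (-1.7346)/0.7000 = -0.5580

-0.56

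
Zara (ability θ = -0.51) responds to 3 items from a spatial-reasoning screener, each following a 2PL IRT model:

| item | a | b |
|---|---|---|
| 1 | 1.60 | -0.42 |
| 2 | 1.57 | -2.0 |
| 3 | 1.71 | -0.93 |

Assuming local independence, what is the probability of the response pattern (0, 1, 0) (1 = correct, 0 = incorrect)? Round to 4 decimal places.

0.1602

P(θ) = 1 / (1 + exp(−a(θ − b)))
P_1 = 1/(1+e^{0.1440}) = 0.4641
P_2 = 1/(1+e^{-2.3393}) = 0.9121
P_3 = 1/(1+e^{-0.7182}) = 0.6722
L = (1−P_1) × P_2 × (1−P_3) = 0.5359 × 0.9121 × 0.3278 = 0.16023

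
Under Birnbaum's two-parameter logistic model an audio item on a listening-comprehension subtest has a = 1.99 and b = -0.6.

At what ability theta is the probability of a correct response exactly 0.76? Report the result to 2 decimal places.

P(theta) = 1 / (1 + exp(−a(theta − b)))
logit = ln(0.7600/0.2400) = 1.1527
theta = b + logit/(a) = -0.6 + 1.1527/1.9900 = -0.0208

-0.02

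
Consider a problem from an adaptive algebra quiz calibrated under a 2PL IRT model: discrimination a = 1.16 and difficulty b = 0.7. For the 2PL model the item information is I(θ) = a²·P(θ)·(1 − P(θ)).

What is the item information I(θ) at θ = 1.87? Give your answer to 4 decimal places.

0.2191

P = 1/(1+e^{-1.3572}) = 0.7953
P(1−P) = 0.7953 × 0.2047 = 0.1628
I = a² × P(1−P) = 1.16² × 0.1628 = 0.21906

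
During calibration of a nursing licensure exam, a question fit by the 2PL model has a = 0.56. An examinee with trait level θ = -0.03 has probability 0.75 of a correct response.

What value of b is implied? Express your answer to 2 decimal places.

P(θ) = 1 / (1 + exp(−a(θ − b)))
logit(0.75) = ln(0.75/0.25) = 1.0986
b = θ − logit/(a) = -0.03 − 1.0986/0.5600 = -1.9918

-1.99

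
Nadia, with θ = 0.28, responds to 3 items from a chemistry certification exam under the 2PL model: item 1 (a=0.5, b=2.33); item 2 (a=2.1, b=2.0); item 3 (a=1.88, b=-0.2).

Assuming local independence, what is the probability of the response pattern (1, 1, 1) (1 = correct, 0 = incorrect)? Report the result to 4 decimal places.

0.0049

P(θ) = 1 / (1 + exp(−a(θ − b)))
P_1 = 1/(1+e^{1.0250}) = 0.2641
P_2 = 1/(1+e^{3.6120}) = 0.0263
P_3 = 1/(1+e^{-0.9024}) = 0.7114
L = P_1 × P_2 × P_3 = 0.2641 × 0.0263 × 0.7114 = 0.00494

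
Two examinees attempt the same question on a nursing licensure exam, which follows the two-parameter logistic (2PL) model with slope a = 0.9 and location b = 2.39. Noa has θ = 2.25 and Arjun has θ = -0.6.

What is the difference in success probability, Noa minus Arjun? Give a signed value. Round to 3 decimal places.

0.405

P(θ) = 1 / (1 + exp(−a(θ − b)))
P(Noa) = 0.4685  [exponent -0.1260]
P(Arjun) = 0.0635  [exponent -2.6910]
Difference = 0.4685 − 0.0635 = 0.4050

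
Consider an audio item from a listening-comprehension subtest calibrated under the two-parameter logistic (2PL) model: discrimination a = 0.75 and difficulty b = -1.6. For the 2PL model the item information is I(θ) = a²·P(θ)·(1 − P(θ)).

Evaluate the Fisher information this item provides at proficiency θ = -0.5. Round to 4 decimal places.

0.1192

P = 1/(1+e^{-0.8250}) = 0.6953
P(1−P) = 0.6953 × 0.3047 = 0.2119
I = a² × P(1−P) = 0.75² × 0.2119 = 0.11917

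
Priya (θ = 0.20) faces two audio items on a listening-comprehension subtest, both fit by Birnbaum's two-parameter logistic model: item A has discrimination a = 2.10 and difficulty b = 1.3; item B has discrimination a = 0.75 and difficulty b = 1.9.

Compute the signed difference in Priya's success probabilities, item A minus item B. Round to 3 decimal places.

-0.128

P(θ) = 1 / (1 + exp(−a(θ − b)))
P_A = 0.0903
P_B = 0.2184
P_A − P_B = -0.1281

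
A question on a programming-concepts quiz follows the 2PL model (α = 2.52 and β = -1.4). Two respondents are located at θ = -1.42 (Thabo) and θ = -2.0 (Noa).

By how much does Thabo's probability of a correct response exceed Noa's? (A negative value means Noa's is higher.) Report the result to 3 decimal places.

0.307

P(θ) = 1 / (1 + exp(−α(θ − β)))
P(Thabo) = 0.4874  [exponent -0.0504]
P(Noa) = 0.1806  [exponent -1.5120]
Difference = 0.4874 − 0.1806 = 0.3068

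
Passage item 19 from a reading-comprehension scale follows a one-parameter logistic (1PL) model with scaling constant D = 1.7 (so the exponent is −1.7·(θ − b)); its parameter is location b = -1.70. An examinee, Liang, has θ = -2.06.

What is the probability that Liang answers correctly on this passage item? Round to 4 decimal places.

0.3516

P(θ) = 1 / (1 + exp(−D·(θ − b)))
Exponent: 1.7 × (-2.06 − (-1.70)) = -0.6120
1/(1 + e^{0.6120}) = 0.3516
P = 0.3516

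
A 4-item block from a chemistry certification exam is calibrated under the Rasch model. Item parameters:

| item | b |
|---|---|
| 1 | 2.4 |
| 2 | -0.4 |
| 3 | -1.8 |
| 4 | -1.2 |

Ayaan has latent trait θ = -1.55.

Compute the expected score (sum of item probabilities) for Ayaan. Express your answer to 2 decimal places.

P(θ) = 1 / (1 + exp(−(θ − b)))
P_1 = 1/(1+e^{3.9500}) = 0.0189
P_2 = 1/(1+e^{1.1500}) = 0.2405
P_3 = 1/(1+e^{-0.2500}) = 0.5622
P_4 = 1/(1+e^{0.3500}) = 0.4134
E[score] = 0.0189 + 0.2405 + 0.5622 + 0.4134 = 1.2349

1.23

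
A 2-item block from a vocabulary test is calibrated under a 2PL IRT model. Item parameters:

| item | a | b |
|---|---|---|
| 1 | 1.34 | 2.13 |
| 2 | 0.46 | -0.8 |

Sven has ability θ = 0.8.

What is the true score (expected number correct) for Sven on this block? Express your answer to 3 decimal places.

0.820

P(θ) = 1 / (1 + exp(−a(θ − b)))
P_1 = 1/(1+e^{1.7822}) = 0.1440
P_2 = 1/(1+e^{-0.7360}) = 0.6761
E[score] = 0.1440 + 0.6761 = 0.8202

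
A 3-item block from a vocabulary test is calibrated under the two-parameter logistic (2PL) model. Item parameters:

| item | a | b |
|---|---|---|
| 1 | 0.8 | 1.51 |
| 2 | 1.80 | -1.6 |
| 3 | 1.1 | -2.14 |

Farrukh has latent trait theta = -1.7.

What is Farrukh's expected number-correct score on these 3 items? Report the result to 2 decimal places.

1.15

P(theta) = 1 / (1 + exp(−a(theta − b)))
P_1 = 1/(1+e^{2.5680}) = 0.0712
P_2 = 1/(1+e^{0.1800}) = 0.4551
P_3 = 1/(1+e^{-0.4840}) = 0.6187
E[score] = 0.0712 + 0.4551 + 0.6187 = 1.1450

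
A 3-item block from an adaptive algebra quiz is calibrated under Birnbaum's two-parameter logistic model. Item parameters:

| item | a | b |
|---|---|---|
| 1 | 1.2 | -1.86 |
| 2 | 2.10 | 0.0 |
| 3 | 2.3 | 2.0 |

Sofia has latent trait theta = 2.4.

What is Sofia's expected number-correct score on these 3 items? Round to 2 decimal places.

P(theta) = 1 / (1 + exp(−a(theta − b)))
P_1 = 1/(1+e^{-5.1120}) = 0.9940
P_2 = 1/(1+e^{-5.0400}) = 0.9936
P_3 = 1/(1+e^{-0.9200}) = 0.7150
E[score] = 0.9940 + 0.9936 + 0.7150 = 2.7026

2.70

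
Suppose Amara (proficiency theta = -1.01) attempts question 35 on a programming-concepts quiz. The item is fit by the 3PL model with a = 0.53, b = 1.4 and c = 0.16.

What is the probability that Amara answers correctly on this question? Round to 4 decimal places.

0.3431

P(theta) = c + (1 − c) · 1 / (1 + exp(−a(theta − b)))
Exponent: 0.53 × (-1.01 − 1.4) = -1.2773
1/(1 + e^{1.2773}) = 0.2180
P = 0.16 + 0.84 × 0.2180 = 0.3431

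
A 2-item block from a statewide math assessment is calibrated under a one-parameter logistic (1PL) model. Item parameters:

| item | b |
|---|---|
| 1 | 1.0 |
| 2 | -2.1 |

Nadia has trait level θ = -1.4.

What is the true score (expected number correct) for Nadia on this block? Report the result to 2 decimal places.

P(θ) = 1 / (1 + exp(−(θ − b)))
P_1 = 1/(1+e^{2.4000}) = 0.0832
P_2 = 1/(1+e^{-0.7000}) = 0.6682
E[score] = 0.0832 + 0.6682 = 0.7514

0.75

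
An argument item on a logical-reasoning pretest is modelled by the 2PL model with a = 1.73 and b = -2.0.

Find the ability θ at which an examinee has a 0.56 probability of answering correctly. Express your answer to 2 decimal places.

-1.86

P(θ) = 1 / (1 + exp(−a(θ − b)))
logit = ln(0.5600/0.4400) = 0.2412
θ = b + logit/(a) = -2.0 + 0.2412/1.7300 = -1.8606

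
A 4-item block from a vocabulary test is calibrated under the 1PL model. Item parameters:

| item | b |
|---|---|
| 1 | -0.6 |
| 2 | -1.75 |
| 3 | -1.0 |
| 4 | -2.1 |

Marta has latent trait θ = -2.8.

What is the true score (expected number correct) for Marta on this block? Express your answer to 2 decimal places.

P(θ) = 1 / (1 + exp(−(θ − b)))
P_1 = 1/(1+e^{2.2000}) = 0.0998
P_2 = 1/(1+e^{1.0500}) = 0.2592
P_3 = 1/(1+e^{1.8000}) = 0.1419
P_4 = 1/(1+e^{0.7000}) = 0.3318
E[score] = 0.0998 + 0.2592 + 0.1419 + 0.3318 = 0.8326

0.83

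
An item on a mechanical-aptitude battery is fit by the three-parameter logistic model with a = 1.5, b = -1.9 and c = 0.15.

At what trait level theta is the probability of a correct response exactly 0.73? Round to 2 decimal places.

-1.39

P(theta) = c + (1 − c) · 1 / (1 + exp(−a(theta − b)))
Remove guessing floor: (0.73 − 0.15)/(1 − 0.15) = 0.6824
logit = ln(0.6824/0.3176) = 0.7646
theta = b + logit/(a) = -1.9 + 0.7646/1.5000 = -1.3903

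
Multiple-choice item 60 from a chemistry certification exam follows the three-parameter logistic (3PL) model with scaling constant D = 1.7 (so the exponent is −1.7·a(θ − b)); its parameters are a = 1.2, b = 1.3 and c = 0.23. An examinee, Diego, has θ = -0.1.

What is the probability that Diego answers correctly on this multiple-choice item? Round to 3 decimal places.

P(θ) = c + (1 − c) · 1 / (1 + exp(−D·a(θ − b)))
Exponent: 1.7 × 1.2 × (-0.1 − 1.3) = -2.8560
1/(1 + e^{2.8560}) = 0.0544
P = 0.23 + 0.77 × 0.0544 = 0.2719

0.272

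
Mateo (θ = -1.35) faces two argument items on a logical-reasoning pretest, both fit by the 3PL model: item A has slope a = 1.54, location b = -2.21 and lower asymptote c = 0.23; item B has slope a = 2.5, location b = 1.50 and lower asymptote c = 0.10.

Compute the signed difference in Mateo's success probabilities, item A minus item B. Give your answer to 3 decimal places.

P(θ) = c + (1 − c) · 1 / (1 + exp(−a(θ − b)))
P_A = 0.8382
P_B = 0.1007
P_A − P_B = 0.7375

0.738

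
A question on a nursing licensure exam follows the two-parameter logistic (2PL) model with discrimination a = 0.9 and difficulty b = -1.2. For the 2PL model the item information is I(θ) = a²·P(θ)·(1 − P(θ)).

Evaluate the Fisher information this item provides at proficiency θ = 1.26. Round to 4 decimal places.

0.0719

P = 1/(1+e^{-2.2140}) = 0.9015
P(1−P) = 0.9015 × 0.0985 = 0.0888
I = a² × P(1−P) = 0.9² × 0.0888 = 0.07193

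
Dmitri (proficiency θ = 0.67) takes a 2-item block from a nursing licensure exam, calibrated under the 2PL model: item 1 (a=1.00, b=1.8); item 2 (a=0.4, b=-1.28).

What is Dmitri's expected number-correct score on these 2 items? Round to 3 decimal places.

0.930

P(θ) = 1 / (1 + exp(−a(θ − b)))
P_1 = 1/(1+e^{1.1300}) = 0.2442
P_2 = 1/(1+e^{-0.7800}) = 0.6857
E[score] = 0.2442 + 0.6857 = 0.9298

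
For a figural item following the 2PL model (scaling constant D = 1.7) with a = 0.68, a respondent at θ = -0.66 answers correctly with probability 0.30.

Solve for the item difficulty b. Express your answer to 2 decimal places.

0.07

P(θ) = 1 / (1 + exp(−D·a(θ − b)))
logit(0.30) = ln(0.30/0.70) = -0.8473
b = θ − logit/(1.7·a) = -0.66 − (-0.8473)/1.1560 = 0.0730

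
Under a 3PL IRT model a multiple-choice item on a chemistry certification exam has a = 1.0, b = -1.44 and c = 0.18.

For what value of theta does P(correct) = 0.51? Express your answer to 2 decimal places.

P(theta) = c + (1 − c) · 1 / (1 + exp(−a(theta − b)))
Remove guessing floor: (0.51 − 0.18)/(1 − 0.18) = 0.4024
logit = ln(0.4024/0.5976) = -0.3953
theta = b + logit/(a) = -1.44 + (-0.3953)/1.0000 = -1.8353

-1.84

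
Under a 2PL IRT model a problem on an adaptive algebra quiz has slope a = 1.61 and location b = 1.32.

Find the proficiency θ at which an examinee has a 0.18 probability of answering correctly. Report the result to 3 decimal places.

P(θ) = 1 / (1 + exp(−a(θ − b)))
logit = ln(0.1800/0.8200) = -1.5163
θ = b + logit/(a) = 1.32 + (-1.5163)/1.6100 = 0.3782

0.378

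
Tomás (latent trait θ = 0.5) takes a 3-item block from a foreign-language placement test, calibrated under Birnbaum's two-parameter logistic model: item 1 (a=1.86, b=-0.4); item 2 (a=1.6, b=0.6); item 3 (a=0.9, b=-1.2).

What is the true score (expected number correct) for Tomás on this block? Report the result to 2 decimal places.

P(θ) = 1 / (1 + exp(−a(θ − b)))
P_1 = 1/(1+e^{-1.6740}) = 0.8421
P_2 = 1/(1+e^{0.1600}) = 0.4601
P_3 = 1/(1+e^{-1.5300}) = 0.8220
E[score] = 0.8421 + 0.4601 + 0.8220 = 2.1242

2.12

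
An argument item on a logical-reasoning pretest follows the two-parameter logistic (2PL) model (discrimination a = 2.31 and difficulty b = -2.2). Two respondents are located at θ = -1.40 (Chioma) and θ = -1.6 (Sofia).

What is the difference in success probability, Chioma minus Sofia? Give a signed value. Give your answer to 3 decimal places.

P(θ) = 1 / (1 + exp(−a(θ − b)))
P(Chioma) = 0.8639  [exponent 1.8480]
P(Sofia) = 0.8000  [exponent 1.3860]
Difference = 0.8639 − 0.8000 = 0.0639

0.064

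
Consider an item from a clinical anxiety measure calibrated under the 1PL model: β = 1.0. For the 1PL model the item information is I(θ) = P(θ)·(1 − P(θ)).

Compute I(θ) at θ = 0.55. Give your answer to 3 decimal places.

P = 1/(1+e^{0.4500}) = 0.3894
P(1−P) = 0.3894 × 0.6106 = 0.2378
I = P(1−P) = 0.23776

0.238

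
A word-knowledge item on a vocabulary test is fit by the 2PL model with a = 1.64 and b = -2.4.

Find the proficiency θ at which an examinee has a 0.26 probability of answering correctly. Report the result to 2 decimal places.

P(θ) = 1 / (1 + exp(−a(θ − b)))
logit = ln(0.2600/0.7400) = -1.0460
θ = b + logit/(a) = -2.4 + (-1.0460)/1.6400 = -3.0378

-3.04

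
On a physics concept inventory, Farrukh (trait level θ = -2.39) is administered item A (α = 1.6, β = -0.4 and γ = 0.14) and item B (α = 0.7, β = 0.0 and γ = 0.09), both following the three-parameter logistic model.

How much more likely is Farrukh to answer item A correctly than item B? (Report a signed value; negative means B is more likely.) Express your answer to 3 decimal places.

P(θ) = γ + (1 − γ) · 1 / (1 + exp(−α(θ − β)))
P_A = 0.1742
P_B = 0.2338
P_A − P_B = -0.0596

-0.060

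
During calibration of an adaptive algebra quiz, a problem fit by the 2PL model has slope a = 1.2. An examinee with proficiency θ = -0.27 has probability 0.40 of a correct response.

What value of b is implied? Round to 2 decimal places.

P(θ) = 1 / (1 + exp(−a(θ − b)))
logit(0.40) = ln(0.40/0.60) = -0.4055
b = θ − logit/(a) = -0.27 − (-0.4055)/1.2000 = 0.0679

0.07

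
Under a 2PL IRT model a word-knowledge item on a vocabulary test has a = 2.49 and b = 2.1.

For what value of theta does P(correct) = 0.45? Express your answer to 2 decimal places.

P(theta) = 1 / (1 + exp(−a(theta − b)))
logit = ln(0.4500/0.5500) = -0.2007
theta = b + logit/(a) = 2.1 + (-0.2007)/2.4900 = 2.0194

2.02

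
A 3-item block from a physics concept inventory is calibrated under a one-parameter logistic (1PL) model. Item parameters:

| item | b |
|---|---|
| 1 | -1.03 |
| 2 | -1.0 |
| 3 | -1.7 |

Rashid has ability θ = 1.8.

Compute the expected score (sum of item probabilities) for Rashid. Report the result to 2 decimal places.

2.86

P(θ) = 1 / (1 + exp(−(θ − b)))
P_1 = 1/(1+e^{-2.8300}) = 0.9443
P_2 = 1/(1+e^{-2.8000}) = 0.9427
P_3 = 1/(1+e^{-3.5000}) = 0.9707
E[score] = 0.9443 + 0.9427 + 0.9707 = 2.8576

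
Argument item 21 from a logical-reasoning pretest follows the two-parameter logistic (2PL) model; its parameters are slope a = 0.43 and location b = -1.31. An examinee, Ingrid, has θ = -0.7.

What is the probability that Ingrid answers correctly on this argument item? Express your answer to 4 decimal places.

0.5652

P(θ) = 1 / (1 + exp(−a(θ − b)))
Exponent: 0.43 × (-0.7 − (-1.31)) = 0.2623
1/(1 + e^{-0.2623}) = 0.5652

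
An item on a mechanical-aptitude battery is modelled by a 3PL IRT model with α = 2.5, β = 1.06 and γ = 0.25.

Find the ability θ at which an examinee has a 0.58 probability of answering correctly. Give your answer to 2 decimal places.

0.96

P(θ) = γ + (1 − γ) · 1 / (1 + exp(−α(θ − β)))
Remove guessing floor: (0.58 − 0.25)/(1 − 0.25) = 0.4400
logit = ln(0.4400/0.5600) = -0.2412
θ = β + logit/(α) = 1.06 + (-0.2412)/2.5000 = 0.9635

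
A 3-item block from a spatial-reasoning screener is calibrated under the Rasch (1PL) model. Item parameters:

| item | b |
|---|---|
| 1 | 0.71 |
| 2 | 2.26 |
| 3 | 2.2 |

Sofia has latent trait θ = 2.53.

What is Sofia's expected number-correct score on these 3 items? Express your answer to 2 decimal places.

2.01

P(θ) = 1 / (1 + exp(−(θ − b)))
P_1 = 1/(1+e^{-1.8200}) = 0.8606
P_2 = 1/(1+e^{-0.2700}) = 0.5671
P_3 = 1/(1+e^{-0.3300}) = 0.5818
E[score] = 0.8606 + 0.5671 + 0.5818 = 2.0094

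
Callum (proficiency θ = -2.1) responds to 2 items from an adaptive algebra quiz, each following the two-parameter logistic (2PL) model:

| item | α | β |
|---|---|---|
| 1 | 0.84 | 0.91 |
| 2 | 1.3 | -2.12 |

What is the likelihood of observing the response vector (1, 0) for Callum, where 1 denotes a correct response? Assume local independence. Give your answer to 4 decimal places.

0.0365

P(θ) = 1 / (1 + exp(−α(θ − β)))
P_1 = 1/(1+e^{2.5284}) = 0.0739
P_2 = 1/(1+e^{-0.0260}) = 0.5065
L = P_1 × (1−P_2) = 0.0739 × 0.4935 = 0.03647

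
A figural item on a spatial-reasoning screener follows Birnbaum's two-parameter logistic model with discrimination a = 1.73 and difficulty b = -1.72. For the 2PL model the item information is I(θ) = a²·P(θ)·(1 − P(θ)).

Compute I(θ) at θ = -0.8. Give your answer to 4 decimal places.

P = 1/(1+e^{-1.5916}) = 0.8308
P(1−P) = 0.8308 × 0.1692 = 0.1405
I = a² × P(1−P) = 1.73² × 0.1405 = 0.42063

0.4206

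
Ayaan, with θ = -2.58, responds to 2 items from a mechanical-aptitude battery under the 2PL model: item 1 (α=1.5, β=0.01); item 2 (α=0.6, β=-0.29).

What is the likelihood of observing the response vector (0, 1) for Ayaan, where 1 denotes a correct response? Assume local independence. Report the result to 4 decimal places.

P(θ) = 1 / (1 + exp(−α(θ − β)))
P_1 = 1/(1+e^{3.8850}) = 0.0201
P_2 = 1/(1+e^{1.3740}) = 0.2020
L = (1−P_1) × P_2 = 0.9799 × 0.2020 = 0.19791

0.1979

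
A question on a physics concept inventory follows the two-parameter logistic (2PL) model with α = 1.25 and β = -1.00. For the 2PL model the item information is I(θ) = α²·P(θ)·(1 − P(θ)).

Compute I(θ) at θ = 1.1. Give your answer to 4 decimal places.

0.0984

P = 1/(1+e^{-2.6250}) = 0.9325
P(1−P) = 0.9325 × 0.0675 = 0.0630
I = α² × P(1−P) = 1.25² × 0.0630 = 0.09841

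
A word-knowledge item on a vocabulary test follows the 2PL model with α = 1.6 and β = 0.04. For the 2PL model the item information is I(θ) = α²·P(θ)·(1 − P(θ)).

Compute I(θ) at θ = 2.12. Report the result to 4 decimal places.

P = 1/(1+e^{-3.3280}) = 0.9654
P(1−P) = 0.9654 × 0.0346 = 0.0334
I = α² × P(1−P) = 1.6² × 0.0334 = 0.08557

0.0856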